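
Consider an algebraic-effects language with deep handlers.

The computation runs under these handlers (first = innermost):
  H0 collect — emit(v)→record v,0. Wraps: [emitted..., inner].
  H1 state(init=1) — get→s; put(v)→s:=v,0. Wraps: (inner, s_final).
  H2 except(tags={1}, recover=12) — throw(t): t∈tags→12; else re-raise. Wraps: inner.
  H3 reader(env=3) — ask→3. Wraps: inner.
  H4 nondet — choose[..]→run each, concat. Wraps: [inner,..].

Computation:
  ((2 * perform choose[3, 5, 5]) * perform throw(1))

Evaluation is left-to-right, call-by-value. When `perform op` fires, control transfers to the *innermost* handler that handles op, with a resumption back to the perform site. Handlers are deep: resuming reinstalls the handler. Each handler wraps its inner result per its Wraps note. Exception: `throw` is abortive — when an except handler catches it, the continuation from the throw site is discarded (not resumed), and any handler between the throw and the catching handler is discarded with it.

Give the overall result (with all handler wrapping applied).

Working:
choose[3, 5, 5] @ H4
  branch[0] choose=3:
    throw(1) @ H2 caught ⇒ 12
    H3 returns 12
    H4 returns [12]
  branch[1] choose=5:
    throw(1) @ H2 caught ⇒ 12
    H3 returns 12
    H4 returns [12]
  branch[2] choose=5:
    throw(1) @ H2 caught ⇒ 12
    H3 returns 12
    H4 returns [12]
= [12, 12, 12]

Answer: [12, 12, 12]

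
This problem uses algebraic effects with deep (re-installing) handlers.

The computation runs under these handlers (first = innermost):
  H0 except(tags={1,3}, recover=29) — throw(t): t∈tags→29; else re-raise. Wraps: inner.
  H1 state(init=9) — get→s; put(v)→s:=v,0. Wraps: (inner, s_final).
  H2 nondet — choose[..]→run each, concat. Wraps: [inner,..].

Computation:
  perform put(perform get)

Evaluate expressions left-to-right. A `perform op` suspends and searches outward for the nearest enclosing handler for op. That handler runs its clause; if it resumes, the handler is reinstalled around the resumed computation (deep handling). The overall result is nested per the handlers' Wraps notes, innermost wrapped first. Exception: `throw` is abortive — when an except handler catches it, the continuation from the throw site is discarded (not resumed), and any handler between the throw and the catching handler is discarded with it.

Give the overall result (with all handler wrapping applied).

Evaluation trace:
get @ H1 ⇒ 9
put(9) @ H1 ⇒ s:=9
H0 returns 0
H1 returns (0, 9)
H2 returns [(0, 9)]
= [(0, 9)]

Answer: [(0, 9)]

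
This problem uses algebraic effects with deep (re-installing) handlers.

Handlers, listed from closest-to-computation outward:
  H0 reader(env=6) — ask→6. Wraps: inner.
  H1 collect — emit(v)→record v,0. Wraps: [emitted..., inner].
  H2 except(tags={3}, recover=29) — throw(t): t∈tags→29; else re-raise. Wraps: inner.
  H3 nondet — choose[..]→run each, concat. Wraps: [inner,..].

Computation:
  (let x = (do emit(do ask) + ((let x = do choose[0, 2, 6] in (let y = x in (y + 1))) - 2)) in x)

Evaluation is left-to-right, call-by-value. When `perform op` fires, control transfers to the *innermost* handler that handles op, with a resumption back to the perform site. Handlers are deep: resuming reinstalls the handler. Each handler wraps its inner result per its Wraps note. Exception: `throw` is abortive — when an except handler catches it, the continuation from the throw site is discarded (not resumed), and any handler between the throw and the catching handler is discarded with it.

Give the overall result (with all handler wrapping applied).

Evaluation trace:
ask @ H0 ⇒ 6
emit(6) @ H1 ⇒ out+=6
choose[0, 2, 6] @ H3
  branch[0] choose=0:
    H0 returns -1
    H1 returns [6, -1]
    H2 returns [6, -1]
    H3 returns [[6, -1]]
  branch[1] choose=2:
    H0 returns 1
    H1 returns [6, 1]
    H2 returns [6, 1]
    H3 returns [[6, 1]]
  branch[2] choose=6:
    H0 returns 5
    H1 returns [6, 5]
    H2 returns [6, 5]
    H3 returns [[6, 5]]
= [[6, -1], [6, 1], [6, 5]]

Answer: [[6, -1], [6, 1], [6, 5]]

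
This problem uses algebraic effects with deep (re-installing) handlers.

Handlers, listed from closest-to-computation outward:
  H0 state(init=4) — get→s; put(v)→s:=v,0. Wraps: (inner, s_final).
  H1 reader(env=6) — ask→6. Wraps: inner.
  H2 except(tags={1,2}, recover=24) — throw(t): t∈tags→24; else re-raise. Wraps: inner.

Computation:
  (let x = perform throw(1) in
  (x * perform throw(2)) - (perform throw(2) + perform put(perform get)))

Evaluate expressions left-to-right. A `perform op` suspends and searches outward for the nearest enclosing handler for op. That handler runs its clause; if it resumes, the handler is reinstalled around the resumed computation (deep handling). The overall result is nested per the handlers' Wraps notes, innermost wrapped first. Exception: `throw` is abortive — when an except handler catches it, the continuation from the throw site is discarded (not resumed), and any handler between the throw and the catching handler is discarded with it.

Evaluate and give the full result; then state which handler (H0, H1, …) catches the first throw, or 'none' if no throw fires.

Answer: 24 ; first throw caught by: H2

Evaluation trace:
throw(1) @ H2 caught ⇒ 24
= 24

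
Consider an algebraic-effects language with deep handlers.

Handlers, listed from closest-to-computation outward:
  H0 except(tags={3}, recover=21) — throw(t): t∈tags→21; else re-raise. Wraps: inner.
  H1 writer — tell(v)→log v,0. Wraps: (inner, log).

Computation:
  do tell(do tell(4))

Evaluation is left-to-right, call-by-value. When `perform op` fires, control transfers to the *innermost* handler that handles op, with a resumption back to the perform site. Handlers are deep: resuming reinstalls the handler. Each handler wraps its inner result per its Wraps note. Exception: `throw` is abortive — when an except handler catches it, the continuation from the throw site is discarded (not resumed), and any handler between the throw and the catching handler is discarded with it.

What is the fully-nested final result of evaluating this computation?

Answer: (0, (4, 0))

Working:
tell(4) @ H1 ⇒ log+=4
tell(0) @ H1 ⇒ log+=0
H0 returns 0
H1 returns (0, (4, 0))
= (0, (4, 0))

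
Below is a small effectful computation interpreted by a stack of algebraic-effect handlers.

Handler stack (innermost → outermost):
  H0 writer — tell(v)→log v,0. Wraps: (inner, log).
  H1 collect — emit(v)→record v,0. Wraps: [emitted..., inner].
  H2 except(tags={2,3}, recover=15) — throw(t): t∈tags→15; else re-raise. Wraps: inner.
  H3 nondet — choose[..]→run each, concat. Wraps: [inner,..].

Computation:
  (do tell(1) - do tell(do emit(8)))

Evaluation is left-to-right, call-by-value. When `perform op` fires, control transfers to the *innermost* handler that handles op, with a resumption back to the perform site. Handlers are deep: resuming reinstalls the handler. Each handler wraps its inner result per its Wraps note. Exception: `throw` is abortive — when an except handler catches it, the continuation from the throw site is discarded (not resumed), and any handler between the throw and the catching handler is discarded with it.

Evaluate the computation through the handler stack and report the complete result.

Step-by-step:
tell(1) @ H0 ⇒ log+=1
emit(8) @ H1 ⇒ out+=8
tell(0) @ H0 ⇒ log+=0
H0 returns (0, (1, 0))
H1 returns [8, (0, (1, 0))]
H2 returns [8, (0, (1, 0))]
H3 returns [[8, (0, (1, 0))]]
= [[8, (0, (1, 0))]]

Answer: [[8, (0, (1, 0))]]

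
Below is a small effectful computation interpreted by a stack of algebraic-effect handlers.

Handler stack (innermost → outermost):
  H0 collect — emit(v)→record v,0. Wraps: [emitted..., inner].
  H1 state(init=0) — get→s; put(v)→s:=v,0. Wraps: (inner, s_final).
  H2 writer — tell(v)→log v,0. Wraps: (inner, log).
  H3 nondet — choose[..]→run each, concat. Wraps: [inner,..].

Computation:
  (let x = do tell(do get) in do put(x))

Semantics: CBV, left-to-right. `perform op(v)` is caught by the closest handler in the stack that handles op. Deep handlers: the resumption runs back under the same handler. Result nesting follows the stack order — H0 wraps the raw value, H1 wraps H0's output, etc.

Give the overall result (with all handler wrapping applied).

Working:
get @ H1 ⇒ 0
tell(0) @ H2 ⇒ log+=0
put(0) @ H1 ⇒ s:=0
H0 returns [0]
H1 returns ([0], 0)
H2 returns (([0], 0), (0))
H3 returns [(([0], 0), (0))]
= [(([0], 0), (0))]

Answer: [(([0], 0), (0))]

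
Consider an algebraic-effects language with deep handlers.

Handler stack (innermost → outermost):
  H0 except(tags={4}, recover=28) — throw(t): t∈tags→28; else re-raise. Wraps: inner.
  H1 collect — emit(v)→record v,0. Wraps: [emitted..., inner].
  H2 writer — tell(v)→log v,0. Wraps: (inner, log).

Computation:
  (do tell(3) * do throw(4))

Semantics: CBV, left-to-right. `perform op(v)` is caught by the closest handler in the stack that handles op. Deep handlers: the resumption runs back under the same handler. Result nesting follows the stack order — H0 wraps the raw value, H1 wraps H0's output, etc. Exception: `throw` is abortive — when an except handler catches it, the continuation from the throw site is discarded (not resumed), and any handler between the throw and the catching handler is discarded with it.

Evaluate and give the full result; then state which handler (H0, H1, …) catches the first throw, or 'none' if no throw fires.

Answer: ([28], (3)) ; first throw caught by: H0

Evaluation trace:
tell(3) @ H2 ⇒ log+=3
throw(4) @ H0 caught ⇒ 28
H1 returns [28]
H2 returns ([28], (3))
= ([28], (3))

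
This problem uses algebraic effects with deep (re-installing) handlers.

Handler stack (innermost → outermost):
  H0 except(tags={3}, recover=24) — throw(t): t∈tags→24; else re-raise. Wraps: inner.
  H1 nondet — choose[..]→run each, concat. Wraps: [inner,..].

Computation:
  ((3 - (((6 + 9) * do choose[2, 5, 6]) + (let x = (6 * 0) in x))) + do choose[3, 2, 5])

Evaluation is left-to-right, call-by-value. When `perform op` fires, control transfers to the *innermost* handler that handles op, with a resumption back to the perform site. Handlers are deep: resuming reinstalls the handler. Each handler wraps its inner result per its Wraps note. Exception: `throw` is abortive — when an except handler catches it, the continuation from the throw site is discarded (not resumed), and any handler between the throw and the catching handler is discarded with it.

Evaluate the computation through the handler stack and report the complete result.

Working:
choose[2, 5, 6] @ H1
  branch[0] choose=2:
    choose[3, 2, 5] @ H1
      branch[0] choose=3:
        H0 returns -24
        H1 returns [-24]
      branch[1] choose=2:
        H0 returns -25
        H1 returns [-25]
      branch[2] choose=5:
        H0 returns -22
        H1 returns [-22]
  branch[1] choose=5:
    choose[3, 2, 5] @ H1
      branch[0] choose=3:
        H0 returns -69
        H1 returns [-69]
      branch[1] choose=2:
        H0 returns -70
        H1 returns [-70]
      branch[2] choose=5:
        H0 returns -67
        H1 returns [-67]
  branch[2] choose=6:
    choose[3, 2, 5] @ H1
      branch[0] choose=3:
        H0 returns -84
        H1 returns [-84]
      branch[1] choose=2:
        H0 returns -85
        H1 returns [-85]
      branch[2] choose=5:
        H0 returns -82
        H1 returns [-82]
= [-24, -25, -22, -69, -70, -67, -84, -85, -82]

Answer: [-24, -25, -22, -69, -70, -67, -84, -85, -82]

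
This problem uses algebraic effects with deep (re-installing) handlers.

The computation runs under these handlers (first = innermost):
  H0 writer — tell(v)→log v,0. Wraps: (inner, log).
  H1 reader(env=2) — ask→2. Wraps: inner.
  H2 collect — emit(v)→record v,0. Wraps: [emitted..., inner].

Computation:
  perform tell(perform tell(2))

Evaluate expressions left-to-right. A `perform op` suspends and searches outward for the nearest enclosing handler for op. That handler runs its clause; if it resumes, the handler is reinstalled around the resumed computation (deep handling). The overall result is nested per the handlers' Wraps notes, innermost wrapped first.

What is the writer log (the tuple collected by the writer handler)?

Evaluation trace:
tell(2) @ H0 ⇒ log+=2
tell(0) @ H0 ⇒ log+=0
H0 returns (0, (2, 0))
H1 returns (0, (2, 0))
H2 returns [(0, (2, 0))]
= [(0, (2, 0))]

Answer: (2, 0)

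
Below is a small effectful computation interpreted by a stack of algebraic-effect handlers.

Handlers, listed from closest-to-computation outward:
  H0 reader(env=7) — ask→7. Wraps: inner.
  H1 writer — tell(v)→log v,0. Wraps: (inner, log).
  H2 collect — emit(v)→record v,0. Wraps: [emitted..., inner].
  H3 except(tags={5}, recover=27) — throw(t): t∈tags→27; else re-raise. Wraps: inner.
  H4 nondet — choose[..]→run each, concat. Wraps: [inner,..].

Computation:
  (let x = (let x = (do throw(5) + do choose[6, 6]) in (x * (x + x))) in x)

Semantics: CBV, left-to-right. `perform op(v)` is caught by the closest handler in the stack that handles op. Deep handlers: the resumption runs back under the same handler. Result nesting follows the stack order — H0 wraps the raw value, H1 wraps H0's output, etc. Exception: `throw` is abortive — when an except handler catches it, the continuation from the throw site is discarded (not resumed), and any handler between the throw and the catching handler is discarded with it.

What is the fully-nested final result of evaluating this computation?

Answer: [27]

Working:
throw(5) @ H3 caught ⇒ 27
H4 returns [27]
= [27]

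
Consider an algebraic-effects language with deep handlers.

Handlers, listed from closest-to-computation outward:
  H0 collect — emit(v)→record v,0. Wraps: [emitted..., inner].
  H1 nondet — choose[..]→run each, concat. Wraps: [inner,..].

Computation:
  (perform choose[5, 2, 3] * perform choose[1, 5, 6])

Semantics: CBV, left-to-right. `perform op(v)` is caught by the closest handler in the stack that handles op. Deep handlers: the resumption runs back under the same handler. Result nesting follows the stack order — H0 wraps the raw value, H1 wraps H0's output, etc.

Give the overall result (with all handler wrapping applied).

Working:
choose[5, 2, 3] @ H1
  branch[0] choose=5:
    choose[1, 5, 6] @ H1
      branch[0] choose=1:
        H0 returns [5]
        H1 returns [[5]]
      branch[1] choose=5:
        H0 returns [25]
        H1 returns [[25]]
      branch[2] choose=6:
        H0 returns [30]
        H1 returns [[30]]
  branch[1] choose=2:
    choose[1, 5, 6] @ H1
      branch[0] choose=1:
        H0 returns [2]
        H1 returns [[2]]
      branch[1] choose=5:
        H0 returns [10]
        H1 returns [[10]]
      branch[2] choose=6:
        H0 returns [12]
        H1 returns [[12]]
  branch[2] choose=3:
    choose[1, 5, 6] @ H1
      branch[0] choose=1:
        H0 returns [3]
        H1 returns [[3]]
      branch[1] choose=5:
        H0 returns [15]
        H1 returns [[15]]
      branch[2] choose=6:
        H0 returns [18]
        H1 returns [[18]]
= [[5], [25], [30], [2], [10], [12], [3], [15], [18]]

Answer: [[5], [25], [30], [2], [10], [12], [3], [15], [18]]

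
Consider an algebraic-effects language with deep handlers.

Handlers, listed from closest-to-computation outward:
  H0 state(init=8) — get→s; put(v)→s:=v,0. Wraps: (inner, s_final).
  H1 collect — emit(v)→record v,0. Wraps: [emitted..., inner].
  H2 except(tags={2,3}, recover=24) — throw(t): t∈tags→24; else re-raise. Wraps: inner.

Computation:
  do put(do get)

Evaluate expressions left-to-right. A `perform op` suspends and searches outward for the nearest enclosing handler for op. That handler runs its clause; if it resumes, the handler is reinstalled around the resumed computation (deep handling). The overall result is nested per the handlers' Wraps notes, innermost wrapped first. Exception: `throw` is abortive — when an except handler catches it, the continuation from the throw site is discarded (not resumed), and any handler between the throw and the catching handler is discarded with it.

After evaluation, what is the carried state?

Working:
get @ H0 ⇒ 8
put(8) @ H0 ⇒ s:=8
H0 returns (0, 8)
H1 returns [(0, 8)]
H2 returns [(0, 8)]
= [(0, 8)]

Answer: 8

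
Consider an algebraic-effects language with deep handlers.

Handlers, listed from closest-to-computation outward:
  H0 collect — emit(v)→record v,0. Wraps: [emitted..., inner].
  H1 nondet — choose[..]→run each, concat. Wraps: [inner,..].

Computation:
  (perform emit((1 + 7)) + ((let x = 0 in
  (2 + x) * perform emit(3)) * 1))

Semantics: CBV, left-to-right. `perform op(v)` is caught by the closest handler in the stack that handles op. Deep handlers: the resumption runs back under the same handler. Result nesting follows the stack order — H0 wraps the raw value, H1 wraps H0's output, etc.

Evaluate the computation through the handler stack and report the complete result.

Working:
emit(8) @ H0 ⇒ out+=8
emit(3) @ H0 ⇒ out+=3
H0 returns [8, 3, 0]
H1 returns [[8, 3, 0]]
= [[8, 3, 0]]

Answer: [[8, 3, 0]]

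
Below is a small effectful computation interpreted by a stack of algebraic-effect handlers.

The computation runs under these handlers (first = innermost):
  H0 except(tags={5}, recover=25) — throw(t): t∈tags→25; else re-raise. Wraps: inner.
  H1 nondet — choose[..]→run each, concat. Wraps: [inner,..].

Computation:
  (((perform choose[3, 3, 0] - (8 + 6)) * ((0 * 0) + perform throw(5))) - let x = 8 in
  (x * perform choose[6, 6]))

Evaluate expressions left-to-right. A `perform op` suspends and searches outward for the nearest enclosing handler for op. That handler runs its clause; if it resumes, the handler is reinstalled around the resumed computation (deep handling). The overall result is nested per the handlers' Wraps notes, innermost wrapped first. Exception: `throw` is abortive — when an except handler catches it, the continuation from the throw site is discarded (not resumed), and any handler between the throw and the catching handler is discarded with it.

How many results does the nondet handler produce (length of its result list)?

Step-by-step:
choose[3, 3, 0] @ H1
  branch[0] choose=3:
    throw(5) @ H0 caught ⇒ 25
    H1 returns [25]
  branch[1] choose=3:
    throw(5) @ H0 caught ⇒ 25
    H1 returns [25]
  branch[2] choose=0:
    throw(5) @ H0 caught ⇒ 25
    H1 returns [25]
= [25, 25, 25]

Answer: 3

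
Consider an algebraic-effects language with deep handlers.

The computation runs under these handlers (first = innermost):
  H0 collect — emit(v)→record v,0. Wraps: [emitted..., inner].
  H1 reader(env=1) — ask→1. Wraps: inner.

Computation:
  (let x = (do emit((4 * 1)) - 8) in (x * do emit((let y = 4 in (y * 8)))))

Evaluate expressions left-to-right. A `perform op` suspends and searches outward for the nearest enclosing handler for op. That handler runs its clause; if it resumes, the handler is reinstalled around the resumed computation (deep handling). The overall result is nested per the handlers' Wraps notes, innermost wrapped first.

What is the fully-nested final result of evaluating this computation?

Evaluation trace:
emit(4) @ H0 ⇒ out+=4
emit(32) @ H0 ⇒ out+=32
H0 returns [4, 32, 0]
H1 returns [4, 32, 0]
= [4, 32, 0]

Answer: [4, 32, 0]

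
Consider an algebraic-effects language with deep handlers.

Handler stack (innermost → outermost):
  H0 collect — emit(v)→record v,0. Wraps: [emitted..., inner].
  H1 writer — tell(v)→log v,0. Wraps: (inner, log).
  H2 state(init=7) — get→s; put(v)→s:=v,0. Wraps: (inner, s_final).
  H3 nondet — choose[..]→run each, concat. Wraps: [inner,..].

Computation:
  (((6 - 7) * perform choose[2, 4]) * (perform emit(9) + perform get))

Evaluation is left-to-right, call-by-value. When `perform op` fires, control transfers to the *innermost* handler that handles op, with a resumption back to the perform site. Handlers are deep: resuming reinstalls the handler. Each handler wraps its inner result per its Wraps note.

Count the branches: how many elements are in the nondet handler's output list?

Answer: 2

Working:
choose[2, 4] @ H3
  branch[0] choose=2:
    emit(9) @ H0 ⇒ out+=9
    get @ H2 ⇒ 7
    H0 returns [9, -14]
    H1 returns ([9, -14], ())
    H2 returns (([9, -14], ()), 7)
    H3 returns [(([9, -14], ()), 7)]
  branch[1] choose=4:
    emit(9) @ H0 ⇒ out+=9
    get @ H2 ⇒ 7
    H0 returns [9, -28]
    H1 returns ([9, -28], ())
    H2 returns (([9, -28], ()), 7)
    H3 returns [(([9, -28], ()), 7)]
= [(([9, -14], ()), 7), (([9, -28], ()), 7)]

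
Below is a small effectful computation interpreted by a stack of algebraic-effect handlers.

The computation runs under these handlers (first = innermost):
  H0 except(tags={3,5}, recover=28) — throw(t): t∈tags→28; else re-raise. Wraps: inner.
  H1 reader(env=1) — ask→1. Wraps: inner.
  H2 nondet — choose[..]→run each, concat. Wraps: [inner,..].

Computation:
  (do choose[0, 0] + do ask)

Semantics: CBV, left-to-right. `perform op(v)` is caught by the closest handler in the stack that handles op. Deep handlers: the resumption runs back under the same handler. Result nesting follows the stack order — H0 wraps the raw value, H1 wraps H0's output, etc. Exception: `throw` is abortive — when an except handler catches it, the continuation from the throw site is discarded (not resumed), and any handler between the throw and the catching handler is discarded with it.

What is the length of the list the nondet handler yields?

Working:
choose[0, 0] @ H2
  branch[0] choose=0:
    ask @ H1 ⇒ 1
    H0 returns 1
    H1 returns 1
    H2 returns [1]
  branch[1] choose=0:
    ask @ H1 ⇒ 1
    H0 returns 1
    H1 returns 1
    H2 returns [1]
= [1, 1]

Answer: 2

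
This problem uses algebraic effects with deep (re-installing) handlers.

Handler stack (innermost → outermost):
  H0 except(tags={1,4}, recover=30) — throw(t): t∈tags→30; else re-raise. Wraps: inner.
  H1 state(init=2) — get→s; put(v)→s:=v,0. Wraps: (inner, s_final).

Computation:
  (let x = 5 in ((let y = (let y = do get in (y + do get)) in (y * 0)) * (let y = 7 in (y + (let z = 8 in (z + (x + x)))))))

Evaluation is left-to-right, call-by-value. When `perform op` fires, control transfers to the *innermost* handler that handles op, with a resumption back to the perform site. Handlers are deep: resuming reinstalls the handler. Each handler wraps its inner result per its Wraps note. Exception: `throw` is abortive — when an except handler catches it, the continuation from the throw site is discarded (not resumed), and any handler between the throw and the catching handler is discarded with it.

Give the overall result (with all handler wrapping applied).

Evaluation trace:
get @ H1 ⇒ 2
get @ H1 ⇒ 2
H0 returns 0
H1 returns (0, 2)
= (0, 2)

Answer: (0, 2)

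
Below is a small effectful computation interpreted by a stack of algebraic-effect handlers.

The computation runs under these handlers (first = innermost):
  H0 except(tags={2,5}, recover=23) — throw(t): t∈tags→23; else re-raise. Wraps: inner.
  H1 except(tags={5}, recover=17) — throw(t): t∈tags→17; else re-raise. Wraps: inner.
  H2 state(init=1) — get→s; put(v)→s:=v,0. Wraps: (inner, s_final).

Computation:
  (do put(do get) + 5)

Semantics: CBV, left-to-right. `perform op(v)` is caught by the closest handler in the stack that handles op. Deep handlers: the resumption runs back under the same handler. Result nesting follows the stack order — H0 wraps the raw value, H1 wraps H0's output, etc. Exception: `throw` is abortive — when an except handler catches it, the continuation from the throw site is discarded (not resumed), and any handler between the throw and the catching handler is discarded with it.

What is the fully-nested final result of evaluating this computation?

Working:
get @ H2 ⇒ 1
put(1) @ H2 ⇒ s:=1
H0 returns 5
H1 returns 5
H2 returns (5, 1)
= (5, 1)

Answer: (5, 1)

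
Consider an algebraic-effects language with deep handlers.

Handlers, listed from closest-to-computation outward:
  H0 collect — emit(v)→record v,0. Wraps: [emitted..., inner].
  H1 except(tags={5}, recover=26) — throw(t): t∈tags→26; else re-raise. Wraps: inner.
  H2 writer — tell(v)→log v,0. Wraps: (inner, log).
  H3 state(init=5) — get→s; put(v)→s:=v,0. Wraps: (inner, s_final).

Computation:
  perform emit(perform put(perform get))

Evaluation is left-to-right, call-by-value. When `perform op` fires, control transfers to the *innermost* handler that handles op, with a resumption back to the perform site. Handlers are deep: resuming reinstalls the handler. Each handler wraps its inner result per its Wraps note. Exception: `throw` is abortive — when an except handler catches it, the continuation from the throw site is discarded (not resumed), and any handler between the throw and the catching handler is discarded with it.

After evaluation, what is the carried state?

Answer: 5

Working:
get @ H3 ⇒ 5
put(5) @ H3 ⇒ s:=5
emit(0) @ H0 ⇒ out+=0
H0 returns [0, 0]
H1 returns [0, 0]
H2 returns ([0, 0], ())
H3 returns (([0, 0], ()), 5)
= (([0, 0], ()), 5)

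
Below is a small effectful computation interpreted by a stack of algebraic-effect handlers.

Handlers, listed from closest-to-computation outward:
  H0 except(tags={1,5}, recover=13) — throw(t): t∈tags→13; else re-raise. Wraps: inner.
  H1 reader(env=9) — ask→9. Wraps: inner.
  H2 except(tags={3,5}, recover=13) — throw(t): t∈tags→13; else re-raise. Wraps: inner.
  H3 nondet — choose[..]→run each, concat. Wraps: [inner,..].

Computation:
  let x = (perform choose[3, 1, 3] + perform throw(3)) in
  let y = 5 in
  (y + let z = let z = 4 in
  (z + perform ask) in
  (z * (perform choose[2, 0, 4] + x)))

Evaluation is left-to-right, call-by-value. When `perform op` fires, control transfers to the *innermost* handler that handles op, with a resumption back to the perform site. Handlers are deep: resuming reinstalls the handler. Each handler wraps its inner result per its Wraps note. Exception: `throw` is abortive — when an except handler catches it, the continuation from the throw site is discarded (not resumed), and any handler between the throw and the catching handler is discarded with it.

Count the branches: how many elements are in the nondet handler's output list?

Answer: 3

Working:
choose[3, 1, 3] @ H3
  branch[0] choose=3:
    throw(3) @ H0 re-raised
    throw(3) @ H2 caught ⇒ 13
    H3 returns [13]
  branch[1] choose=1:
    throw(3) @ H0 re-raised
    throw(3) @ H2 caught ⇒ 13
    H3 returns [13]
  branch[2] choose=3:
    throw(3) @ H0 re-raised
    throw(3) @ H2 caught ⇒ 13
    H3 returns [13]
= [13, 13, 13]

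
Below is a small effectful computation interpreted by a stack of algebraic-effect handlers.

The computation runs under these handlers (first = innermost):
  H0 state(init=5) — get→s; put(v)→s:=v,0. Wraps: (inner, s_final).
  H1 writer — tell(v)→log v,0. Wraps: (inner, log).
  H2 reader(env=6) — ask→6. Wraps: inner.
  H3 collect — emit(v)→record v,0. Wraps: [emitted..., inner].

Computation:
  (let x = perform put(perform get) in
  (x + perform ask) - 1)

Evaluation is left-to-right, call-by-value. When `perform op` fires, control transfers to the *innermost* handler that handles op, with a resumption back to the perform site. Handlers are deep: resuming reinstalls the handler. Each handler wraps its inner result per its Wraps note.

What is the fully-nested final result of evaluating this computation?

Answer: [((5, 5), ())]

Working:
get @ H0 ⇒ 5
put(5) @ H0 ⇒ s:=5
ask @ H2 ⇒ 6
H0 returns (5, 5)
H1 returns ((5, 5), ())
H2 returns ((5, 5), ())
H3 returns [((5, 5), ())]
= [((5, 5), ())]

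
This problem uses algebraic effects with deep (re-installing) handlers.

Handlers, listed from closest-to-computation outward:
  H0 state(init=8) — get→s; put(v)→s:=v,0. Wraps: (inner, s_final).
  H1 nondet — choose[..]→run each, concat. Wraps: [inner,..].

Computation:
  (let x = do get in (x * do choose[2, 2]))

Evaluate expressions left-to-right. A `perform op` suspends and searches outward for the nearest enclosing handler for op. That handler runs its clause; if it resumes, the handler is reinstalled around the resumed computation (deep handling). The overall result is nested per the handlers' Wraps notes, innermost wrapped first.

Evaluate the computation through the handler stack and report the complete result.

Step-by-step:
get @ H0 ⇒ 8
choose[2, 2] @ H1
  branch[0] choose=2:
    H0 returns (16, 8)
    H1 returns [(16, 8)]
  branch[1] choose=2:
    H0 returns (16, 8)
    H1 returns [(16, 8)]
= [(16, 8), (16, 8)]

Answer: [(16, 8), (16, 8)]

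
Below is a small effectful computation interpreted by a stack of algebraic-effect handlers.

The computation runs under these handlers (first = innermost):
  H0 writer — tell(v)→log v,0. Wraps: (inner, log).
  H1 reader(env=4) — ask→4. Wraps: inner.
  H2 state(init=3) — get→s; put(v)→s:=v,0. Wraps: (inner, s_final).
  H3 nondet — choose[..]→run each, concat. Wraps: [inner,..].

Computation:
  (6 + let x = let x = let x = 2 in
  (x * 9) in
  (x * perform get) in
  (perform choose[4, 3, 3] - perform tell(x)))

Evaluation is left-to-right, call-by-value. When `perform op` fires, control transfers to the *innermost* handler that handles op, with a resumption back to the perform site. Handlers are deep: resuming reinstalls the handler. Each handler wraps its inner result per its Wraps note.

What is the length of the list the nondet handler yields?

Answer: 3

Step-by-step:
get @ H2 ⇒ 3
choose[4, 3, 3] @ H3
  branch[0] choose=4:
    tell(54) @ H0 ⇒ log+=54
    H0 returns (10, (54))
    H1 returns (10, (54))
    H2 returns ((10, (54)), 3)
    H3 returns [((10, (54)), 3)]
  branch[1] choose=3:
    tell(54) @ H0 ⇒ log+=54
    H0 returns (9, (54))
    H1 returns (9, (54))
    H2 returns ((9, (54)), 3)
    H3 returns [((9, (54)), 3)]
  branch[2] choose=3:
    tell(54) @ H0 ⇒ log+=54
    H0 returns (9, (54))
    H1 returns (9, (54))
    H2 returns ((9, (54)), 3)
    H3 returns [((9, (54)), 3)]
= [((10, (54)), 3), ((9, (54)), 3), ((9, (54)), 3)]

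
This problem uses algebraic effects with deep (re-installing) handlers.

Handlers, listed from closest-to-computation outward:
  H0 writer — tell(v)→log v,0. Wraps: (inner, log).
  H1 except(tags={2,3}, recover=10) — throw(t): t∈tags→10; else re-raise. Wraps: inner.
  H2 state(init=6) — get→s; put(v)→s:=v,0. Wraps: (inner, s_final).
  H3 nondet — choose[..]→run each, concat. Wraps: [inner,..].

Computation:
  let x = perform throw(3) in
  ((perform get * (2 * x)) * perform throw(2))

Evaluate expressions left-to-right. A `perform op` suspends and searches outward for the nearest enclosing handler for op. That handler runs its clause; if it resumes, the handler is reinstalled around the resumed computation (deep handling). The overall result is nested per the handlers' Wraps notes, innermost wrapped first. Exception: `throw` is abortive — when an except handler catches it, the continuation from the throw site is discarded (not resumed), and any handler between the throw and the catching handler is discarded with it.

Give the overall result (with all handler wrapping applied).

Answer: [(10, 6)]

Evaluation trace:
throw(3) @ H1 caught ⇒ 10
H2 returns (10, 6)
H3 returns [(10, 6)]
= [(10, 6)]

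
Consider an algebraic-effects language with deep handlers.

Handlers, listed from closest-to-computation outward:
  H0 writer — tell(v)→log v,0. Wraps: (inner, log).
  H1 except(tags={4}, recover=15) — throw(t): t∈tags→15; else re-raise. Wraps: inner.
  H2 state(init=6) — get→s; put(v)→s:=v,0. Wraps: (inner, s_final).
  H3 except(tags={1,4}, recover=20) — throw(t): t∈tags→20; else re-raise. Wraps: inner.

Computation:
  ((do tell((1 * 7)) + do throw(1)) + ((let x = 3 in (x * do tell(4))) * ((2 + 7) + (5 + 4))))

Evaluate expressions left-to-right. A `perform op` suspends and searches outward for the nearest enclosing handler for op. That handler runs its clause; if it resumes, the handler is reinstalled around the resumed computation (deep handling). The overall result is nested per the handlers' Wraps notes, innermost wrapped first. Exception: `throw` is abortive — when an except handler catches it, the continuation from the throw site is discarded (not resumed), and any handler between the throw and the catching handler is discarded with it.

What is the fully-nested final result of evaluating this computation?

Answer: 20

Step-by-step:
tell(7) @ H0 ⇒ log+=7
throw(1) @ H1 re-raised
throw(1) @ H3 caught ⇒ 20
= 20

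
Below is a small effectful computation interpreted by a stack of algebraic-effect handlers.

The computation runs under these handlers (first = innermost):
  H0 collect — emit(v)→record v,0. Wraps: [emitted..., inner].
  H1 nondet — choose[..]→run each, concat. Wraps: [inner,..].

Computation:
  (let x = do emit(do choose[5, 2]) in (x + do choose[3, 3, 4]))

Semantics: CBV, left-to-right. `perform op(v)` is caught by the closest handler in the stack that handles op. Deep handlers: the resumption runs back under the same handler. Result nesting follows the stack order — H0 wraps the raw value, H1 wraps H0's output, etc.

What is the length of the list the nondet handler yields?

Answer: 6

Step-by-step:
choose[5, 2] @ H1
  branch[0] choose=5:
    emit(5) @ H0 ⇒ out+=5
    choose[3, 3, 4] @ H1
      branch[0] choose=3:
        H0 returns [5, 3]
        H1 returns [[5, 3]]
      branch[1] choose=3:
        H0 returns [5, 3]
        H1 returns [[5, 3]]
      branch[2] choose=4:
        H0 returns [5, 4]
        H1 returns [[5, 4]]
  branch[1] choose=2:
    emit(2) @ H0 ⇒ out+=2
    choose[3, 3, 4] @ H1
      branch[0] choose=3:
        H0 returns [2, 3]
        H1 returns [[2, 3]]
      branch[1] choose=3:
        H0 returns [2, 3]
        H1 returns [[2, 3]]
      branch[2] choose=4:
        H0 returns [2, 4]
        H1 returns [[2, 4]]
= [[5, 3], [5, 3], [5, 4], [2, 3], [2, 3], [2, 4]]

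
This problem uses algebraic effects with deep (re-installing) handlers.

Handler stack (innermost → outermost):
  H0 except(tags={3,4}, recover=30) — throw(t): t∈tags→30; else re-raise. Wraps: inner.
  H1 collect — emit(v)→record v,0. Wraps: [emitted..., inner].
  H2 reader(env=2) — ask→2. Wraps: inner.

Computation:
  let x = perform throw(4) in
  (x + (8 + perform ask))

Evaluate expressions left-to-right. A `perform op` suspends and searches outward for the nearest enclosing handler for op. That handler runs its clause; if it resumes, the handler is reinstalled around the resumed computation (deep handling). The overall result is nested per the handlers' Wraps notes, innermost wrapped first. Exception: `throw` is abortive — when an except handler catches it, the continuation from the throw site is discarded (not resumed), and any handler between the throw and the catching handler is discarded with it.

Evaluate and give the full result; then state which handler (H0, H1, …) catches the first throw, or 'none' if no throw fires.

Evaluation trace:
throw(4) @ H0 caught ⇒ 30
H1 returns [30]
H2 returns [30]
= [30]

Answer: [30] ; first throw caught by: H0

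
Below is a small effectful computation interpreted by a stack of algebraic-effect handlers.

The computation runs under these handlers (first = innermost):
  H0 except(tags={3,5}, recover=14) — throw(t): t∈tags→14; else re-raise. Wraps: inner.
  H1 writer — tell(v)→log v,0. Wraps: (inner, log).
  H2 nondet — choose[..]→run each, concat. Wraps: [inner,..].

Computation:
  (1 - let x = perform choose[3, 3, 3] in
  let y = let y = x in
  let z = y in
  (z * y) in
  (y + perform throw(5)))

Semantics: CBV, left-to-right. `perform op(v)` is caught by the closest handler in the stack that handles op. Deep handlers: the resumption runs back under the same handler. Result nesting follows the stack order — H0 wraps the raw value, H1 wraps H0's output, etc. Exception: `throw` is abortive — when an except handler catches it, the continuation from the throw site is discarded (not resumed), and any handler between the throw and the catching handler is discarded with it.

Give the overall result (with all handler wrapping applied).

Answer: [(14, ()), (14, ()), (14, ())]

Evaluation trace:
choose[3, 3, 3] @ H2
  branch[0] choose=3:
    throw(5) @ H0 caught ⇒ 14
    H1 returns (14, ())
    H2 returns [(14, ())]
  branch[1] choose=3:
    throw(5) @ H0 caught ⇒ 14
    H1 returns (14, ())
    H2 returns [(14, ())]
  branch[2] choose=3:
    throw(5) @ H0 caught ⇒ 14
    H1 returns (14, ())
    H2 returns [(14, ())]
= [(14, ()), (14, ()), (14, ())]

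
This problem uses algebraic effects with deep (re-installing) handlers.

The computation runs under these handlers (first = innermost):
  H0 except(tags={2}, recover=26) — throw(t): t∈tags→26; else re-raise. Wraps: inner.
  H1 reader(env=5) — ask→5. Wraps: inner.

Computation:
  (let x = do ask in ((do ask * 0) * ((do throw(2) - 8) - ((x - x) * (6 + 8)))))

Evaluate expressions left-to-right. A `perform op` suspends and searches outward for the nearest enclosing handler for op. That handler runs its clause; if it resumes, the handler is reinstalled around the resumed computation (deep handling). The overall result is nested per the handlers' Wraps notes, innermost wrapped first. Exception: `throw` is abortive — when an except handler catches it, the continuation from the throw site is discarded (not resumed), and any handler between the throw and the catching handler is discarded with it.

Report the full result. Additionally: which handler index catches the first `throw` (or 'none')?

Answer: 26 ; first throw caught by: H0

Working:
ask @ H1 ⇒ 5
ask @ H1 ⇒ 5
throw(2) @ H0 caught ⇒ 26
H1 returns 26
= 26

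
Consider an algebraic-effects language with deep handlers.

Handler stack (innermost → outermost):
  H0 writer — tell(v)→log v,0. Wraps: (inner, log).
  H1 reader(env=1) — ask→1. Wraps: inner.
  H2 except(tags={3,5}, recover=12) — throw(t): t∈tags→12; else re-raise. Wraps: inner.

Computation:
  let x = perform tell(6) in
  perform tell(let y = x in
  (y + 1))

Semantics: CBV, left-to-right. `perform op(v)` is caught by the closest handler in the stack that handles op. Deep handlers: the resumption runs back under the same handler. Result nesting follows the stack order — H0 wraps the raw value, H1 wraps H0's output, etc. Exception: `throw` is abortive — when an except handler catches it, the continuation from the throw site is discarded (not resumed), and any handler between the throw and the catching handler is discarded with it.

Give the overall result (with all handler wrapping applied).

Evaluation trace:
tell(6) @ H0 ⇒ log+=6
tell(1) @ H0 ⇒ log+=1
H0 returns (0, (6, 1))
H1 returns (0, (6, 1))
H2 returns (0, (6, 1))
= (0, (6, 1))

Answer: (0, (6, 1))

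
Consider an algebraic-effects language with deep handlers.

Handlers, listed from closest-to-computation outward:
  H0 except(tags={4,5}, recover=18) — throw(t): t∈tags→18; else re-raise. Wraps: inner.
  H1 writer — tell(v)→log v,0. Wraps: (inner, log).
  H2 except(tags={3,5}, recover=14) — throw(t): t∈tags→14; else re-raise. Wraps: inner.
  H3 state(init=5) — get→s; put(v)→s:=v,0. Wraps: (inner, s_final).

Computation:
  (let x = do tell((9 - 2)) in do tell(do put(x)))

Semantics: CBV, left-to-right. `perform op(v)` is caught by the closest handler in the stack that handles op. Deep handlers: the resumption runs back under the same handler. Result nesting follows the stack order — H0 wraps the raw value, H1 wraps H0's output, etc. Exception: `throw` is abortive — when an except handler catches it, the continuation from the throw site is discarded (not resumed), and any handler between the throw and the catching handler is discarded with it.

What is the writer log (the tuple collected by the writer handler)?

Step-by-step:
tell(7) @ H1 ⇒ log+=7
put(0) @ H3 ⇒ s:=0
tell(0) @ H1 ⇒ log+=0
H0 returns 0
H1 returns (0, (7, 0))
H2 returns (0, (7, 0))
H3 returns ((0, (7, 0)), 0)
= ((0, (7, 0)), 0)

Answer: (7, 0)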